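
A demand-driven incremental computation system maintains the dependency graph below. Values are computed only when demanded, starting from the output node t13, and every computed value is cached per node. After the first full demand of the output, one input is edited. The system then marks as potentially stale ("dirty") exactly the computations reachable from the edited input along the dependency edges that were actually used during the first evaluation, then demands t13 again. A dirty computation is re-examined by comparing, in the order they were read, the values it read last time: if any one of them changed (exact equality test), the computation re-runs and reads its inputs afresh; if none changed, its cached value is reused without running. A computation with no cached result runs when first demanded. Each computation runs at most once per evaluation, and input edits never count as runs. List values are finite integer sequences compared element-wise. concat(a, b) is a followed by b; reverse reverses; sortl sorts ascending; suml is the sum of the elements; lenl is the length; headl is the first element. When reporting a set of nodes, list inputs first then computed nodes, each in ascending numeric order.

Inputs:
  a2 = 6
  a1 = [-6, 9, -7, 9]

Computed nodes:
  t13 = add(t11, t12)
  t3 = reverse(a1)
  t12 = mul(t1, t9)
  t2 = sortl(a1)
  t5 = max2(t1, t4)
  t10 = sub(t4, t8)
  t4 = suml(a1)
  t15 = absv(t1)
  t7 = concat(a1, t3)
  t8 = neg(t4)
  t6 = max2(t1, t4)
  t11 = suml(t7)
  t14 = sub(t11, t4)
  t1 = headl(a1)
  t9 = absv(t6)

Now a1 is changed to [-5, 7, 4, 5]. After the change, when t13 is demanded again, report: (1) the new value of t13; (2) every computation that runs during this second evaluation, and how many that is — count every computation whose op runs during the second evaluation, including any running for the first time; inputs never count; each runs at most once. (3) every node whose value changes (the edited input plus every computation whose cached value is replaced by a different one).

New value of t13: -33.
Computations that run: t1, t3, t4, t6, t7, t9, t11, t12, t13 — 9 in total.
Values that change: a1, t1, t3, t4, t6, t7, t9, t11, t12, t13.

First evaluation (everything demanded from the output):
  t1 = headl([-6, 9, -7, 9]) = -6
  t3 = reverse([-6, 9, -7, 9]) = [9, -7, 9, -6]
  t4 = suml([-6, 9, -7, 9]) = 5
  t6 = max2(-6, 5) = 5
  t7 = concat([-6, 9, -7, 9], [9, -7, 9, -6]) = [-6, 9, -7, 9, 9, -7, 9, -6]
  t9 = absv(5) = 5
  t11 = suml([-6, 9, -7, 9, 9, -7, 9, -6]) = 10
  t12 = mul(-6, 5) = -30
  t13 = add(10, -30) = -20

Propagation after the edit:
  t1: runs — a1 [-6, 9, -7, 9]->[-5, 7, 4, 5]; result -5.
  t3: runs — a1 [-6, 9, -7, 9]->[-5, 7, 4, 5]; result [5, 4, 7, -5].
  t4: runs — a1 [-6, 9, -7, 9]->[-5, 7, 4, 5]; result 11.
  t6: runs — t1 -6->-5; t4 5->11; result 11.
  t7: runs — a1 [-6, 9, -7, 9]->[-5, 7, 4, 5]; t3 [9, -7, 9, -6]->[5, 4, 7, -5]; result [-5, 7, 4, 5, 5, 4, 7, -5].
  t9: runs — t6 5->11; result 11.
  t11: runs — t7 [-6, 9, -7, 9, 9, -7, 9, -6]->[-5, 7, 4, 5, 5, 4, 7, -5]; result 22.
  t12: runs — t1 -6->-5; t9 5->11; result -55.
  t13: runs — t11 10->22; t12 -30->-55; result -33.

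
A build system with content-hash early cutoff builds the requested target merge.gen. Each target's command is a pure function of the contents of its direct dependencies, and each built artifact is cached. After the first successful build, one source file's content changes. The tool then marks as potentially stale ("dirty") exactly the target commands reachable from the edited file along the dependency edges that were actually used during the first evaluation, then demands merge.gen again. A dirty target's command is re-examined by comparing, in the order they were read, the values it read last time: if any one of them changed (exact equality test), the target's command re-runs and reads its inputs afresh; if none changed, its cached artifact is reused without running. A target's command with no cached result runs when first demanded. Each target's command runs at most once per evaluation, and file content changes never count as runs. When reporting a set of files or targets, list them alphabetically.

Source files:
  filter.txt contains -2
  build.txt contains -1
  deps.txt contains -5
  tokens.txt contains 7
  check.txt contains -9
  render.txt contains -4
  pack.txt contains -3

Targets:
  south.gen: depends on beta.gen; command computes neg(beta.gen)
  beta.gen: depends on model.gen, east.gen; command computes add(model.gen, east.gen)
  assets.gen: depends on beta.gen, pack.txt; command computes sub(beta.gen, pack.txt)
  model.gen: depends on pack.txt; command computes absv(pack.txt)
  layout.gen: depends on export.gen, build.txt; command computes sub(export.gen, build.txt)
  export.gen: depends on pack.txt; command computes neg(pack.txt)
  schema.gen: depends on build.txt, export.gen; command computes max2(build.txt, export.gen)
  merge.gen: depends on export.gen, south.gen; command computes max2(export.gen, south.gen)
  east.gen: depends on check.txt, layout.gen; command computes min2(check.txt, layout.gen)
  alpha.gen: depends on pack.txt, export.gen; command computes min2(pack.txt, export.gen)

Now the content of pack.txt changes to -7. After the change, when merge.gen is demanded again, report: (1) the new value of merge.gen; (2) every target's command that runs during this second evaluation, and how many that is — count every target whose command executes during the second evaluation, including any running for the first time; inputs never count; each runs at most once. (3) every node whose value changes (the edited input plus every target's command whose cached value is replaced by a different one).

First evaluation (everything demanded from the output):
  export.gen = neg(-3) = 3
  layout.gen = sub(3, -1) = 4
  east.gen = min2(-9, 4) = -9
  model.gen = absv(-3) = 3
  beta.gen = add(3, -9) = -6
  south.gen = neg(-6) = 6
  merge.gen = max2(3, 6) = 6

Propagation after the edit:
  export.gen: runs — pack.txt -3->-7; result 7.
  layout.gen: runs — export.gen 3->7; result 8.
  east.gen: runs — layout.gen 4->8; result -9 (same value as before).
  model.gen: runs — pack.txt -3->-7; result 7.
  beta.gen: runs — model.gen 3->7; result -2.
  south.gen: runs — beta.gen -6->-2; result 2.
  merge.gen: runs — export.gen 3->7; south.gen 6->2; result 7.

New value of merge.gen: 7.
Target commands that run: beta.gen, east.gen, export.gen, layout.gen, merge.gen, model.gen, south.gen — 7 in total.
Values that change: beta.gen, export.gen, layout.gen, merge.gen, model.gen, pack.txt, south.gen.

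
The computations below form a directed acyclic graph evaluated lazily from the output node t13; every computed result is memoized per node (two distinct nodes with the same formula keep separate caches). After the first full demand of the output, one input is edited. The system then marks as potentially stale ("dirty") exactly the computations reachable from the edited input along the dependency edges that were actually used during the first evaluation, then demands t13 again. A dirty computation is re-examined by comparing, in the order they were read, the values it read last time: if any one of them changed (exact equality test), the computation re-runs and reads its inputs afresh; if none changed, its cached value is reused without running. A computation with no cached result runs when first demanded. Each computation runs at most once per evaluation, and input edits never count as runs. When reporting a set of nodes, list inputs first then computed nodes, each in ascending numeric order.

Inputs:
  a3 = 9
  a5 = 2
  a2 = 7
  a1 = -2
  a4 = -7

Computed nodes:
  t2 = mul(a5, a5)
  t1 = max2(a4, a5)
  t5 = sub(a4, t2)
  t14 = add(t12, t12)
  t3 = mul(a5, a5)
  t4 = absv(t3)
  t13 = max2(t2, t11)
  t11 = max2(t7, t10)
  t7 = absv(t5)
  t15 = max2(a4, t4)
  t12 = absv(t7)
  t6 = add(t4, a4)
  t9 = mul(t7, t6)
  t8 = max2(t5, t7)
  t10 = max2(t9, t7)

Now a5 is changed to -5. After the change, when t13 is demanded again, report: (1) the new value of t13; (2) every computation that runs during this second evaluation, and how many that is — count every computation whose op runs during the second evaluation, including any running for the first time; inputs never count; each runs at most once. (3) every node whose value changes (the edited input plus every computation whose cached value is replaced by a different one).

First demand of the output computes:
  t2 = mul(2, 2) = 4
  t3 = mul(2, 2) = 4
  t4 = absv(4) = 4
  t5 = sub(-7, 4) = -11
  t6 = add(4, -7) = -3
  t7 = absv(-11) = 11
  t9 = mul(11, -3) = -33
  t10 = max2(-33, 11) = 11
  t11 = max2(11, 11) = 11
  t13 = max2(4, 11) = 11

After the edit, cleaning proceeds:
  t2: a read changed (a5 2->-5; a5 2->-5) — executes, giving 25.
  t3: a read changed (a5 2->-5; a5 2->-5) — executes, giving 25.
  t4: a read changed (t3 4->25) — executes, giving 25.
  t5: a read changed (t2 4->25) — executes, giving -32.
  t6: a read changed (t4 4->25) — executes, giving 18.
  t7: a read changed (t5 -11->-32) — executes, giving 32.
  t9: a read changed (t7 11->32; t6 -3->18) — executes, giving 576.
  t10: a read changed (t9 -33->576; t7 11->32) — executes, giving 576.
  t11: a read changed (t7 11->32; t10 11->576) — executes, giving 576.
  t13: a read changed (t2 4->25; t11 11->576) — executes, giving 576.

Demanding t13 again yields 576.
10 computations run: t2, t3, t4, t5, t6, t7, t9, t10, t11, t13.
The nodes whose values change: a5, t2, t3, t4, t5, t6, t7, t9, t10, t11, t13.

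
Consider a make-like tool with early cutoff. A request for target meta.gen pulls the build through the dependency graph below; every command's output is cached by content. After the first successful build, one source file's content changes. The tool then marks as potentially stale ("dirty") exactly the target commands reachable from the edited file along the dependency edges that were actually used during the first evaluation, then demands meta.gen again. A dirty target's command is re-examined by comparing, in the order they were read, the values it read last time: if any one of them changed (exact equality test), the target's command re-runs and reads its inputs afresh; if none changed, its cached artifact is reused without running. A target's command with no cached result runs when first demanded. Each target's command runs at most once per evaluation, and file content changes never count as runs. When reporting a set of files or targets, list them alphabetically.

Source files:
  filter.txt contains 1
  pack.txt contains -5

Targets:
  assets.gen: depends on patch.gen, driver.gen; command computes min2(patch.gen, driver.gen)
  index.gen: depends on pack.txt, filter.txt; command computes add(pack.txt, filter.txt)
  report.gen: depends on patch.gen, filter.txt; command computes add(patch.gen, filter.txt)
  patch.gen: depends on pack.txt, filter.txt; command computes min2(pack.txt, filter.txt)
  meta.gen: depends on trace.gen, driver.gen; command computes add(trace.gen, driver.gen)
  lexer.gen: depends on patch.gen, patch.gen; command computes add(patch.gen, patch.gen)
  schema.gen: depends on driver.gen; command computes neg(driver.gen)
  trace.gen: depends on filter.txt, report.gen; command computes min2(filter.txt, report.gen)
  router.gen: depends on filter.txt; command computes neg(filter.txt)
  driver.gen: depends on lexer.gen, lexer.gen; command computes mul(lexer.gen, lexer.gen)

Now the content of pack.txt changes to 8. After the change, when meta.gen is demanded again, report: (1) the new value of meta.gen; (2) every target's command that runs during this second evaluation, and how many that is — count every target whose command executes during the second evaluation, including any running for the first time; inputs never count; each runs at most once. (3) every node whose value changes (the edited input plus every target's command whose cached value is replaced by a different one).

First demand of the output computes:
  patch.gen = min2(-5, 1) = -5
  lexer.gen = add(-5, -5) = -10
  driver.gen = mul(-10, -10) = 100
  report.gen = add(-5, 1) = -4
  trace.gen = min2(1, -4) = -4
  meta.gen = add(-4, 100) = 96

After the edit, cleaning proceeds:
  patch.gen: a read changed (pack.txt -5->8) — executes, giving 1.
  lexer.gen: a read changed (patch.gen -5->1; patch.gen -5->1) — executes, giving 2.
  driver.gen: a read changed (lexer.gen -10->2; lexer.gen -10->2) — executes, giving 4.
  report.gen: a read changed (patch.gen -5->1) — executes, giving 2.
  trace.gen: a read changed (report.gen -4->2) — executes, giving 1.
  meta.gen: a read changed (trace.gen -4->1; driver.gen 100->4) — executes, giving 5.

Demanding meta.gen again yields 5.
6 target commands run: driver.gen, lexer.gen, meta.gen, patch.gen, report.gen, trace.gen.
The nodes whose values change: driver.gen, lexer.gen, meta.gen, pack.txt, patch.gen, report.gen, trace.gen.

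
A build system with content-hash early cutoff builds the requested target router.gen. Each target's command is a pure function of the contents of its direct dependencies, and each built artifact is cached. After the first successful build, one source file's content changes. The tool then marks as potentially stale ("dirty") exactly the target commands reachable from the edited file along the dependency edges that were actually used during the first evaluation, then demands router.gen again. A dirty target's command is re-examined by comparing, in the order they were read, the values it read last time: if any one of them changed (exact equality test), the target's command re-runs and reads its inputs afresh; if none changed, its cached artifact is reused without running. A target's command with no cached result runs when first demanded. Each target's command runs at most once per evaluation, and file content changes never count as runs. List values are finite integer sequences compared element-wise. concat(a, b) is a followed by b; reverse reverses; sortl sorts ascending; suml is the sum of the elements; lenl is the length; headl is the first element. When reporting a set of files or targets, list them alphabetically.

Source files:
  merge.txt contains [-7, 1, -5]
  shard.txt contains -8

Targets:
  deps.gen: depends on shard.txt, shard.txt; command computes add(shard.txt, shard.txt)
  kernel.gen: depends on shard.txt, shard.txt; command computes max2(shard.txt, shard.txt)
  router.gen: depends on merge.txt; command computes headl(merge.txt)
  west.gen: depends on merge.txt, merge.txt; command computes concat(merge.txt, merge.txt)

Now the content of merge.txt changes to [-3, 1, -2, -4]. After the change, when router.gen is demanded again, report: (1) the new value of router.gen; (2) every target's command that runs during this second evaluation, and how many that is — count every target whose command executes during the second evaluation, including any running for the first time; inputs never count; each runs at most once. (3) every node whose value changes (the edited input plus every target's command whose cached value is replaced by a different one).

First evaluation (everything demanded from the output):
  router.gen = headl([-7, 1, -5]) = -7

Propagation after the edit:
  router.gen: runs — merge.txt [-7, 1, -5]->[-3, 1, -2, -4]; result -3.

New value of router.gen: -3.
Target commands that run: router.gen — 1 in total.
Values that change: merge.txt, router.gen.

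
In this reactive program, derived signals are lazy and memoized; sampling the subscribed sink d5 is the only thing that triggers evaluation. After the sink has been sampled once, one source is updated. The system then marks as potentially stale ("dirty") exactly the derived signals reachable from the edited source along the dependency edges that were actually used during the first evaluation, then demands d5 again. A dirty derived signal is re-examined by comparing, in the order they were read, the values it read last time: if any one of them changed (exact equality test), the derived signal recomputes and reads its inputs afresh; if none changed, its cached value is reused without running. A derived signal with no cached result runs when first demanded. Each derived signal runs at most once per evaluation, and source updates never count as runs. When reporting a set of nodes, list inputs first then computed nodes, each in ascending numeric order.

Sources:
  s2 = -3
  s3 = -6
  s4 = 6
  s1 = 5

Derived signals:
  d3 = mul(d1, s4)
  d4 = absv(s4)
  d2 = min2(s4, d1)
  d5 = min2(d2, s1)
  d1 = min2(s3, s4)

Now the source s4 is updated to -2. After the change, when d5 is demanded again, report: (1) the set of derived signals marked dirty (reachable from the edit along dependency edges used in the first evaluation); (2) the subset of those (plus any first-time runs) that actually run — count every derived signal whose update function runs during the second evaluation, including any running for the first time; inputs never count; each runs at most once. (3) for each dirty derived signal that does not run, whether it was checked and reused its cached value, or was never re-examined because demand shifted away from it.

The edit dirties: d1, d2, d5.
2 derived signals run: d1, d2.
Cache hits after checking: d5.
Note where the cutoff bites: d5 is checked, finds nothing changed, and keeps its cache.

First demand of the output computes:
  d1 = min2(-6, 6) = -6
  d2 = min2(6, -6) = -6
  d5 = min2(-6, 5) = -6

After the edit, cleaning proceeds:
  d1: a read changed (s4 6->-2) — executes, giving -6 — identical to its old value.
  d2: a read changed (s4 6->-2) — executes, giving -6 — identical to its old value.
  d5: dirty, but its reads are unchanged (d2 unchanged, s1 unchanged); cached -6 stands.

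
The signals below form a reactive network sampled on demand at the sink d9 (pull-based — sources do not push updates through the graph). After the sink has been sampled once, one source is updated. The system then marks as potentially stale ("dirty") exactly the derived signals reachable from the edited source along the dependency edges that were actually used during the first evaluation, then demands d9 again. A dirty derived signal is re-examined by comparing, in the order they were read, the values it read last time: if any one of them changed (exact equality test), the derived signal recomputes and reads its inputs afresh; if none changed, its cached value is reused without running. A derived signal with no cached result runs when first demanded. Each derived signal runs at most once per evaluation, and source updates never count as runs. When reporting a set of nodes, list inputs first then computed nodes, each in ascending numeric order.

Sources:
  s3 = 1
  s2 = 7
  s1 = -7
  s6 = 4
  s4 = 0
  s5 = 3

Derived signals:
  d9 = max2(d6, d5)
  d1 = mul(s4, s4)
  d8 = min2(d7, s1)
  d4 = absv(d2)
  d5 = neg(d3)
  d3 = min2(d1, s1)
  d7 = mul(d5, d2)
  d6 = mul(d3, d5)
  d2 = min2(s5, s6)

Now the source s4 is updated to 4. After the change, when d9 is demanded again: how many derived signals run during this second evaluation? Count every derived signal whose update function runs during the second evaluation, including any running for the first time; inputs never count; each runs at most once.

Initial pass — values computed on the first demand:
  d1 = mul(0, 0) = 0
  d3 = min2(0, -7) = -7
  d5 = neg(-7) = 7
  d6 = mul(-7, 7) = -49
  d9 = max2(-49, 7) = 7

Second demand — change propagation:
  d1: re-runs because s4 0->4; s4 0->4; new result 16.
  d3: re-runs because d1 0->16; new result -7 (unchanged).
  d5: re-examined; everything it read last time is the same (d3 unchanged) — cache 7 kept, no run.
  d6: re-examined; everything it read last time is the same (d3 unchanged, d5 unchanged) — cache -49 kept, no run.
  d9: re-examined; everything it read last time is the same (d6 unchanged, d5 unchanged) — cache 7 kept, no run.

The important point: d3 recomputes to an identical value, and the output ends up unchanged.

Run set: d1, d3 (2 run).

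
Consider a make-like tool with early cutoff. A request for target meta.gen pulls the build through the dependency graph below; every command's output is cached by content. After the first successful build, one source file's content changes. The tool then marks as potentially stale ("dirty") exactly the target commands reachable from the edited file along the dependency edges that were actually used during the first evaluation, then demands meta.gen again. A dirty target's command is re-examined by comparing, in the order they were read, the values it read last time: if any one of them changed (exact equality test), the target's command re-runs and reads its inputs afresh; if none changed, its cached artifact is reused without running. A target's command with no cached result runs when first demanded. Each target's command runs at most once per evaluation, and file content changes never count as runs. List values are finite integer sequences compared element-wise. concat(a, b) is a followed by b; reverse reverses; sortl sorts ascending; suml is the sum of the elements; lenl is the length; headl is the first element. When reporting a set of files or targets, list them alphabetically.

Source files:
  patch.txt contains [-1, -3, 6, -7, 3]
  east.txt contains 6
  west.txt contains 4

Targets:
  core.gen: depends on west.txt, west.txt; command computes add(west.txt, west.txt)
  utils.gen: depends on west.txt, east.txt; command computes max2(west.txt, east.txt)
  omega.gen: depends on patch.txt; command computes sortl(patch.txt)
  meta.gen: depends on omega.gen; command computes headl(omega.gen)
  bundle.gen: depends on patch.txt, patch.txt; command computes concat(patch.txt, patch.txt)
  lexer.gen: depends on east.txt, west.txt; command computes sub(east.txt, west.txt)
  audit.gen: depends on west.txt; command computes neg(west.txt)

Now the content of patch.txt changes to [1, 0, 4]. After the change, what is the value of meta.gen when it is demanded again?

Demanding meta.gen again yields 0.

First demand of the output computes:
  omega.gen = sortl([-1, -3, 6, -7, 3]) = [-7, -3, -1, 3, 6]
  meta.gen = headl([-7, -3, -1, 3, 6]) = -7

After the edit, cleaning proceeds:
  omega.gen: a read changed (patch.txt [-1, -3, 6, -7, 3]->[1, 0, 4]) — executes, giving [0, 1, 4].
  meta.gen: a read changed (omega.gen [-7, -3, -1, 3, 6]->[0, 1, 4]) — executes, giving 0.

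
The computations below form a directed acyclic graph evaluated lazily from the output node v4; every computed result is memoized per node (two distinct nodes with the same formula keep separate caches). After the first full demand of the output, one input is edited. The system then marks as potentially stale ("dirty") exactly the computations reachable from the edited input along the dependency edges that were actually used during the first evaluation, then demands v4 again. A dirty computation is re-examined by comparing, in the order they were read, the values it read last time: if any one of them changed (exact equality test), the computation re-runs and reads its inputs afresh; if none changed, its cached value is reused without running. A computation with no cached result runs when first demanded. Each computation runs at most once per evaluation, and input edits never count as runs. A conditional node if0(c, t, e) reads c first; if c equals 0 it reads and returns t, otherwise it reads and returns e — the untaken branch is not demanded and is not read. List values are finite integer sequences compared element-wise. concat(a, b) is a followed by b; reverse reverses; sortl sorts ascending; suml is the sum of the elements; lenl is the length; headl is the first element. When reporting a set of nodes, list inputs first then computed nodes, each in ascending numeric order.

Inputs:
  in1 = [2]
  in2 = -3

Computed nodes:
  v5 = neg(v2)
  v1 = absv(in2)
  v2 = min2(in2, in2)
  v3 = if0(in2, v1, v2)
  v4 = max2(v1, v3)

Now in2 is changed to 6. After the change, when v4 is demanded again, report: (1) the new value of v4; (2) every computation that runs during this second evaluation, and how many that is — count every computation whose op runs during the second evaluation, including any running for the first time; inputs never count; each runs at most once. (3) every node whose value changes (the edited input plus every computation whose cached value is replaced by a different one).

Demanding v4 again yields 6.
4 computations run: v1, v2, v3, v4.
The nodes whose values change: in2, v1, v2, v3, v4.

First demand of the output computes:
  v1 = absv(-3) = 3
  v2 = min2(-3, -3) = -3
  v3 = if0(in2=-3 -> else branch v2) = -3
  v4 = max2(3, -3) = 3

After the edit, cleaning proceeds:
  v1: a read changed (in2 -3->6) — executes, giving 6.
  v2: a read changed (in2 -3->6; in2 -3->6) — executes, giving 6.
  v3: a read changed (in2 -3->6; v2 -3->6) — executes, giving 6.
  v4: a read changed (v1 3->6; v3 -3->6) — executes, giving 6.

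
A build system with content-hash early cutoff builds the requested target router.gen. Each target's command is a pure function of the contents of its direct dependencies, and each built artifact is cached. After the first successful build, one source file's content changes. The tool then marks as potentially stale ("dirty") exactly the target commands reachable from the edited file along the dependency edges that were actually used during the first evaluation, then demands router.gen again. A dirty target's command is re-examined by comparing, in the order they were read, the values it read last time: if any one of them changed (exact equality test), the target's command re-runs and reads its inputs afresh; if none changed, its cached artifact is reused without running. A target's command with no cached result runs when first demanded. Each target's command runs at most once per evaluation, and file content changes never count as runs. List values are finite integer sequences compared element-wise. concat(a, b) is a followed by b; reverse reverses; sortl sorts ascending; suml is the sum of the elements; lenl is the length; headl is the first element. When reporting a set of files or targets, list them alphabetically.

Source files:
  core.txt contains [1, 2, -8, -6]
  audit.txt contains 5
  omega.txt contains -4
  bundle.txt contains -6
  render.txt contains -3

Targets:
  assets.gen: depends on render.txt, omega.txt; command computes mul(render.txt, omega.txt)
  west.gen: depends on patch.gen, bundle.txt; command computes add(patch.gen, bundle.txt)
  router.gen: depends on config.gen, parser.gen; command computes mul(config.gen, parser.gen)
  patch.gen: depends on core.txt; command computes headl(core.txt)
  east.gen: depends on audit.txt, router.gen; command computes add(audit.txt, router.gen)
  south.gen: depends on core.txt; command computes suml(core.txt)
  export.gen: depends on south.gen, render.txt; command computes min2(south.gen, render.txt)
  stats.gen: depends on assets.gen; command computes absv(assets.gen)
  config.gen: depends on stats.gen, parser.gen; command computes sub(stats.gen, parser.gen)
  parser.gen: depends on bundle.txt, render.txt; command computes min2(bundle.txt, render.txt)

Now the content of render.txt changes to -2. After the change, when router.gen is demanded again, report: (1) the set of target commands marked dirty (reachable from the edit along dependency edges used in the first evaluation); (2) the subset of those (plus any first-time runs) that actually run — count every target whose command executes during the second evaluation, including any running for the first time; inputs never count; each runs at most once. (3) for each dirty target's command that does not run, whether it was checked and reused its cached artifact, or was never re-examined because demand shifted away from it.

Marked dirty: assets.gen, config.gen, parser.gen, router.gen, stats.gen.
Target commands that run: assets.gen, config.gen, parser.gen, router.gen, stats.gen — 5 in total.
Every dirty target's command ran.

First evaluation (everything demanded from the output):
  assets.gen = mul(-3, -4) = 12
  parser.gen = min2(-6, -3) = -6
  stats.gen = absv(12) = 12
  config.gen = sub(12, -6) = 18
  router.gen = mul(18, -6) = -108

Propagation after the edit:
  assets.gen: runs — render.txt -3->-2; result 8.
  parser.gen: runs — render.txt -3->-2; result -6 (same value as before).
  stats.gen: runs — assets.gen 12->8; result 8.
  config.gen: runs — stats.gen 12->8; result 14.
  router.gen: runs — config.gen 18->14; result -84.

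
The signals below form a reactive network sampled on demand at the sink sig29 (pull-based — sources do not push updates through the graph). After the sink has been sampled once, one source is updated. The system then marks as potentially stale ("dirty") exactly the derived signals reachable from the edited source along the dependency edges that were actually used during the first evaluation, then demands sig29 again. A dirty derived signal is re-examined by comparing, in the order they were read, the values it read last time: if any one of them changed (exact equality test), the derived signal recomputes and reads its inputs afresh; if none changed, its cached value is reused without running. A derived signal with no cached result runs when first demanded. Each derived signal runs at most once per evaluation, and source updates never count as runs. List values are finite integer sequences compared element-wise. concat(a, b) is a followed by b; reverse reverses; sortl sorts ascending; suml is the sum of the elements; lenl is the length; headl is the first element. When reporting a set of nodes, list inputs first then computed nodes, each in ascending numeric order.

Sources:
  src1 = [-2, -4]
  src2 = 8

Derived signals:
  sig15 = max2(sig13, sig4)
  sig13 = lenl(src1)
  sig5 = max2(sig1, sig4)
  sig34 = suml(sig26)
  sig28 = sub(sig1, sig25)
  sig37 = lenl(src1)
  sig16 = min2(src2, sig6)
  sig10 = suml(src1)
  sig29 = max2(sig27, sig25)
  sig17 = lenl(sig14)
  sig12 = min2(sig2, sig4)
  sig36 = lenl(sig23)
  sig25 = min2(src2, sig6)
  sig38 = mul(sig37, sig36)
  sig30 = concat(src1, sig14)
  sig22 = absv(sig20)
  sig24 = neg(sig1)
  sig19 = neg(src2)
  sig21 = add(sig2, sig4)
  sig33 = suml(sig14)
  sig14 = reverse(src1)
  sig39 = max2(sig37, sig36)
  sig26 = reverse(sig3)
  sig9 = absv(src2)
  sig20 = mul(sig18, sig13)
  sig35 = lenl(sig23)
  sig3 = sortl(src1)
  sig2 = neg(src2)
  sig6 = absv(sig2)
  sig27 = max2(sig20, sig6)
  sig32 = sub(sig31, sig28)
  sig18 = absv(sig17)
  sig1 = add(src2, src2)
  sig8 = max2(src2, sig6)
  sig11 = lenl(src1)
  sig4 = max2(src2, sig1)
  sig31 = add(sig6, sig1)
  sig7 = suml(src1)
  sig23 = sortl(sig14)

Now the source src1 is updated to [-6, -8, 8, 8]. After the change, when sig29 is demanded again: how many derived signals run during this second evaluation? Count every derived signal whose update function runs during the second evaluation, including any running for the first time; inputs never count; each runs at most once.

Run set: sig13, sig14, sig17, sig18, sig20, sig27, sig29 (7 run).

Initial pass — values computed on the first demand:
  sig2 = neg(8) = -8
  sig6 = absv(-8) = 8
  sig13 = lenl([-2, -4]) = 2
  sig14 = reverse([-2, -4]) = [-4, -2]
  sig17 = lenl([-4, -2]) = 2
  sig18 = absv(2) = 2
  sig20 = mul(2, 2) = 4
  sig25 = min2(8, 8) = 8
  sig27 = max2(4, 8) = 8
  sig29 = max2(8, 8) = 8

Second demand — change propagation:
  sig13: re-runs because src1 [-2, -4]->[-6, -8, 8, 8]; new result 4.
  sig14: re-runs because src1 [-2, -4]->[-6, -8, 8, 8]; new result [8, 8, -8, -6].
  sig17: re-runs because sig14 [-4, -2]->[8, 8, -8, -6]; new result 4.
  sig18: re-runs because sig17 2->4; new result 4.
  sig20: re-runs because sig18 2->4; sig13 2->4; new result 16.
  sig27: re-runs because sig20 4->16; new result 16.
  sig29: re-runs because sig27 8->16; new result 16.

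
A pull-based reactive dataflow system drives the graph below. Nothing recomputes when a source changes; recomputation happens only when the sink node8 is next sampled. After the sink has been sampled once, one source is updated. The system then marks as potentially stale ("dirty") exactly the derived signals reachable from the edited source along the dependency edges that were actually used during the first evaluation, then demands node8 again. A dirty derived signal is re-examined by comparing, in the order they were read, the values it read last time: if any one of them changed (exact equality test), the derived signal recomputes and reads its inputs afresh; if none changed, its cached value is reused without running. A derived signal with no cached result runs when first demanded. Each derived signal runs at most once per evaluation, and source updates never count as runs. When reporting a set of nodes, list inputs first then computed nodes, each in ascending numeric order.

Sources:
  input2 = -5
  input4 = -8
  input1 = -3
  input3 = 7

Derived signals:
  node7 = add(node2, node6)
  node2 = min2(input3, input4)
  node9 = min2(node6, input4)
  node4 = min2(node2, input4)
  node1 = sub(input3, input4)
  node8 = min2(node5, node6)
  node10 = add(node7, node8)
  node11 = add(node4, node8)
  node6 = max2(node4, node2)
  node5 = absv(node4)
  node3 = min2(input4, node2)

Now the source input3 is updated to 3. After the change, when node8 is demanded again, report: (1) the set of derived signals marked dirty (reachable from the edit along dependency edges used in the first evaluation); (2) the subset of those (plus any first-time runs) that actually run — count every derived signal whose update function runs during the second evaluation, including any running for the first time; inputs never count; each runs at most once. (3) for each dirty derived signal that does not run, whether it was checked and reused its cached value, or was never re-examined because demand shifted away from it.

First evaluation (everything demanded from the output):
  node2 = min2(7, -8) = -8
  node4 = min2(-8, -8) = -8
  node5 = absv(-8) = 8
  node6 = max2(-8, -8) = -8
  node8 = min2(8, -8) = -8

Propagation after the edit:
  node2: runs — input3 7->3; result -8 (same value as before).
  node4: checked — values it read are unchanged (node2 unchanged, input4 unchanged); reused cached -8 without running.
  node5: checked — values it read are unchanged (node4 unchanged); reused cached 8 without running.
  node6: checked — values it read are unchanged (node4 unchanged, node2 unchanged); reused cached -8 without running.
  node8: checked — values it read are unchanged (node5 unchanged, node6 unchanged); reused cached -8 without running.

Key observation: the change is absorbed at node2 — it re-runs but produces the same value, and the output's value is unchanged.

Marked dirty: node2, node4, node5, node6, node8.
Derived signals that run: node2 — 1 in total.
Checked but reused from cache: node4, node5, node6, node8.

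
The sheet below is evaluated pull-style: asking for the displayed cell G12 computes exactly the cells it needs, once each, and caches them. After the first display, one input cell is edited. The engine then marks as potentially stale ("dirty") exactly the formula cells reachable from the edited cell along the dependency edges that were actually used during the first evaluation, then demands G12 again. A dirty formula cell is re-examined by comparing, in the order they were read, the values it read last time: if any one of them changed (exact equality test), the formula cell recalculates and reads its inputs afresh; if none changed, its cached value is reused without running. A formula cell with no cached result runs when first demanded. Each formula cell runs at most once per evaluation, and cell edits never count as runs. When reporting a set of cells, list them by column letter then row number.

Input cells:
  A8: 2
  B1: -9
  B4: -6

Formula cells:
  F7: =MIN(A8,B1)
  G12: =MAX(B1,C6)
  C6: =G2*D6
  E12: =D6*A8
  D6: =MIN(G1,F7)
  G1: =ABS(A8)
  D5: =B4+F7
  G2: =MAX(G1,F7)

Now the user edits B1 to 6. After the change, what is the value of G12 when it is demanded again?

Demanding G12 again yields 6.

First demand of the output computes:
  F7 = MIN(2, -9) = -9
  G1 = ABS(2) = 2
  D6 = MIN(2, -9) = -9
  G2 = MAX(2, -9) = 2
  C6 = 2 * -9 = -18
  G12 = MAX(-9, -18) = -9

After the edit, cleaning proceeds:
  F7: a read changed (B1 -9->6) — executes, giving 2.
  D6: a read changed (F7 -9->2) — executes, giving 2.
  G2: a read changed (F7 -9->2) — executes, giving 2 — identical to its old value.
  C6: a read changed (D6 -9->2) — executes, giving 4.
  G12: a read changed (B1 -9->6; C6 -18->4) — executes, giving 6.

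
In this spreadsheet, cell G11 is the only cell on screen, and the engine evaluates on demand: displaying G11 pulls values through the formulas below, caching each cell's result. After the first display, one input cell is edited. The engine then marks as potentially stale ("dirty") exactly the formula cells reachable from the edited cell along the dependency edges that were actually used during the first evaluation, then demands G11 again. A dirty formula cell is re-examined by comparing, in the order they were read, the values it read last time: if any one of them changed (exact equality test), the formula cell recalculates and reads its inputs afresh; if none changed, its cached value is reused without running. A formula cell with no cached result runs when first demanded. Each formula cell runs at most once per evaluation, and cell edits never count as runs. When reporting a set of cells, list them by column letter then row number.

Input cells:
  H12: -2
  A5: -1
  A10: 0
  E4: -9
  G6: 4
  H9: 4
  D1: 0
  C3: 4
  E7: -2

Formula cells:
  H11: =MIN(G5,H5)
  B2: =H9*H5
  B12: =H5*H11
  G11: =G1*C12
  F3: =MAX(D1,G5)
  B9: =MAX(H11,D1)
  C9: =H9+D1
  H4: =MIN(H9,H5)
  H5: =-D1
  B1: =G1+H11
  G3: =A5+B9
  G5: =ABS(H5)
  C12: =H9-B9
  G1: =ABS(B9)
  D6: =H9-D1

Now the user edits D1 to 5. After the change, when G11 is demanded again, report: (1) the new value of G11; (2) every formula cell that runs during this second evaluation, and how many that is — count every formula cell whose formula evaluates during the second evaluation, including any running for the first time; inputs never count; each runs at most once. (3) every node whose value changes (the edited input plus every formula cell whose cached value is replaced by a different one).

G11 now evaluates to -5.
Run set: B9, C12, G1, G5, G11, H5, H11 (7 run).
Changed values: B9, C12, D1, G1, G5, G11, H5, H11.

Initial pass — values computed on the first demand:
  H5 = -(0) = 0
  G5 = ABS(0) = 0
  H11 = MIN(0, 0) = 0
  B9 = MAX(0, 0) = 0
  C12 = 4 - 0 = 4
  G1 = ABS(0) = 0
  G11 = 0 * 4 = 0

Second demand — change propagation:
  H5: re-runs because D1 0->5; new result -5.
  G5: re-runs because H5 0->-5; new result 5.
  H11: re-runs because G5 0->5; H5 0->-5; new result -5.
  B9: re-runs because H11 0->-5; D1 0->5; new result 5.
  C12: re-runs because B9 0->5; new result -1.
  G1: re-runs because B9 0->5; new result 5.
  G11: re-runs because G1 0->5; C12 4->-1; new result -5.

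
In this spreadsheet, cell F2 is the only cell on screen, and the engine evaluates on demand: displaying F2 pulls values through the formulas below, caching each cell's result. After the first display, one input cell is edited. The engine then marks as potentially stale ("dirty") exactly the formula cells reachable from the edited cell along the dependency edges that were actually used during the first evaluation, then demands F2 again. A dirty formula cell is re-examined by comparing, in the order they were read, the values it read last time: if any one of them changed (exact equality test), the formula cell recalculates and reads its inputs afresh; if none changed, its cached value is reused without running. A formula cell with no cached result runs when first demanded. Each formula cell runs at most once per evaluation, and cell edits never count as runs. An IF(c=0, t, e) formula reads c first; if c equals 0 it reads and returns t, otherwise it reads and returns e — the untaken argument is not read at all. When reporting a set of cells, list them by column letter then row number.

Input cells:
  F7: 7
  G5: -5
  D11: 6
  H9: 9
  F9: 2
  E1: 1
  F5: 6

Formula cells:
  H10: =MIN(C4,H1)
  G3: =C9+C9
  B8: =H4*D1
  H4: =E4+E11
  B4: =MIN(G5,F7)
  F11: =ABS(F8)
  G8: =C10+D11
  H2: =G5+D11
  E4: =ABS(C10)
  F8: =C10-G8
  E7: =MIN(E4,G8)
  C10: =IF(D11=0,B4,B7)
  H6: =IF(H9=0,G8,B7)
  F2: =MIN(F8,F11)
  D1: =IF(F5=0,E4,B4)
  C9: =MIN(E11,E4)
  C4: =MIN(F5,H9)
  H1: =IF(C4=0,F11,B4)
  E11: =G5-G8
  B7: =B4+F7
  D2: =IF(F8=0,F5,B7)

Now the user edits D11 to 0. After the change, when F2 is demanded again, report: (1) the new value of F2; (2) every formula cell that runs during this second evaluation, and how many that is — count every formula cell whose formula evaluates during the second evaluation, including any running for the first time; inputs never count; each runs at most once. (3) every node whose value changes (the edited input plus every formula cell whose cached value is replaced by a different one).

Initial pass — values computed on the first demand:
  B4 = MIN(-5, 7) = -5
  B7 = -5 + 7 = 2
  C10 = IF(D11=0: D11=6 -> else branch B7) = 2
  G8 = 2 + 6 = 8
  F8 = 2 - 8 = -6
  F11 = ABS(-6) = 6
  F2 = MIN(-6, 6) = -6

Second demand — change propagation:
  C10: re-runs because D11 6->0; new result -5.
  G8: re-runs because C10 2->-5; D11 6->0; new result -5.
  F8: re-runs because C10 2->-5; G8 8->-5; new result 0.
  F11: re-runs because F8 -6->0; new result 0.
  F2: re-runs because F8 -6->0; F11 6->0; new result 0.

F2 now evaluates to 0.
Run set: C10, F2, F8, F11, G8 (5 run).
Changed values: C10, D11, F2, F8, F11, G8.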